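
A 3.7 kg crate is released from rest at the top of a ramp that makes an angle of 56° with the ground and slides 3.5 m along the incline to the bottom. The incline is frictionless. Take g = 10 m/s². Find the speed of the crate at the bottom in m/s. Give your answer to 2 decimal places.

7.62 m/s

The weight component along the incline is mg sin 56° = 30.674 N and the normal force is N = mg cos 56° = 20.690 N.
With no friction, a = g sin 56° = 8.2904 m/s².
Starting from rest over a distance of 3.5 m, v² = 2aL = 2 × 8.2904 × 3.5 = 58.0328, so v = 7.6179 m/s.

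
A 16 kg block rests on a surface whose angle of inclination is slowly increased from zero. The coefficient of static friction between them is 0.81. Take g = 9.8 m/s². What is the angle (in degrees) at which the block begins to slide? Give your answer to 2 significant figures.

39°

At the threshold of sliding, static friction is at its maximum μ_s N and exactly balances the weight component along the incline: mg sin θ = μ_s mg cos θ.
Hence tan θ = μ_s = 0.81, so θ = arctan(0.81) = 39.0075°.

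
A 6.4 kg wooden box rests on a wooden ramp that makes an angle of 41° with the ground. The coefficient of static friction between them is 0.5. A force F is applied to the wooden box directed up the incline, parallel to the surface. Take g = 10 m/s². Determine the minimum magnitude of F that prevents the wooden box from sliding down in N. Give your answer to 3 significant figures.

The normal force is N = mg cos 41° = 48.301 N. With F at its minimum the wooden box is on the verge of sliding down, so static friction is at its maximum μ_s N = 0.5 × 48.301 = 24.151 N and acts up the slope.
Equilibrium along the incline: F + μ_s N = mg sin 41°, so F = 41.988 − 24.151 = 17.837 N.

17.8 N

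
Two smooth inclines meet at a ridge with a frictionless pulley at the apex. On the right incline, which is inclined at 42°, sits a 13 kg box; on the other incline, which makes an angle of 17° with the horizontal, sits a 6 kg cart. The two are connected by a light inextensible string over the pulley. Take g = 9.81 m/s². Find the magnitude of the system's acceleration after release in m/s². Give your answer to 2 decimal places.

3.59 m/s²

Resolve each weight along its own incline: the 13 kg mass has component 13 × 9.81 × sin 42° = 85.334 N down its slope, and the 6 kg mass has 6 × 9.81 × sin 17° = 17.209 N down its slope.
The 13 kg side's 85.334 N exceeds the other side's 17.209 N, so that mass slides down and the 6 kg mass slides up. Taking that direction as positive, Newton's second law for the whole system gives 85.334 − 17.209 = (13 + 6) a, so a = 68.125 / 19 = 3.5855 m/s².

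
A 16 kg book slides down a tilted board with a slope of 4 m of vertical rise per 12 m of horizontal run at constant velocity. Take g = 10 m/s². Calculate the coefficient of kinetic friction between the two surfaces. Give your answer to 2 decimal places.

0.33

At constant velocity the net force along the incline is zero: mg sin 18.43° = μ mg cos 18.43°.
So μ = tan 18.43° = 0.3162 / 0.9487 = 0.3333.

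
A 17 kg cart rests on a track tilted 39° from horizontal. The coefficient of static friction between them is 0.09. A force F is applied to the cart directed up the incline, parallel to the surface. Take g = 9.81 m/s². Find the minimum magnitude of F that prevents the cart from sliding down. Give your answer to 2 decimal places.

The normal force is N = mg cos 39° = 129.605 N. With F at its minimum the cart is on the verge of sliding down, so static friction is at its maximum μ_s N = 0.09 × 129.605 = 11.664 N and acts up the slope.
Equilibrium along the incline: F + μ_s N = mg sin 39°, so F = 104.952 − 11.664 = 93.288 N.

93.29 N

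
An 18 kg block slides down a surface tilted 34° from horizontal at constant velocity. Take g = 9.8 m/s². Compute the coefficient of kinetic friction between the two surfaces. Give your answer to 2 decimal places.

0.67

At constant velocity the net force along the incline is zero: mg sin 34° = μ mg cos 34°.
So μ = tan 34° = 0.5592 / 0.8290 = 0.6745.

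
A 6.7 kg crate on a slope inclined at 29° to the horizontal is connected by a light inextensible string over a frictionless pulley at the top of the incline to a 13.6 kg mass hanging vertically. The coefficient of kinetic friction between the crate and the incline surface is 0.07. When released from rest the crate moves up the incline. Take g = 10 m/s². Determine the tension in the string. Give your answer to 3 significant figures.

69.4 N

For the crate on the incline: the weight component along the slope is m₁g sin 29° = 6.7 × 10 × 0.4848 = 32.482 N and the normal force is N = m₁g cos 29° = 58.600 N.
Kinetic friction opposes the crate's motion up the incline: f = μN = 0.07 × 58.600 = 4.102 N acting down the slope.
Newton's second law for the crate (up-slope positive): T − 32.482 − 4.102 = 6.7 a. For the hanging mass (downward positive): 13.6 × 10 − T = 13.6 a.
Adding the two equations eliminates T: 99.416 = 20.3 a, so a = 4.8973 m/s².
Then from the hanging mass's equation, T = 13.6 × (10 − 4.8973) = 69.397 N.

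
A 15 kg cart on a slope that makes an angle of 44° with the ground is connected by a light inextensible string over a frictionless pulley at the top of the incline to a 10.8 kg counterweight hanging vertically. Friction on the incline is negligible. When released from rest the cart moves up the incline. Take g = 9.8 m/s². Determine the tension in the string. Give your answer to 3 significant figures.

104 N

For the cart on the incline: the weight component along the slope is m₁g sin 44° = 15 × 9.8 × 0.6947 = 102.121 N and the normal force is N = m₁g cos 44° = 105.743 N.
Newton's second law for the cart (up-slope positive): T − 102.121 = 15 a. For the hanging counterweight (downward positive): 10.8 × 9.8 − T = 10.8 a.
Adding the two equations eliminates T: 3.719 = 25.8 a, so a = 0.1441 m/s².
Then from the hanging counterweight's equation, T = 10.8 × (9.8 − 0.1441) = 104.284 N.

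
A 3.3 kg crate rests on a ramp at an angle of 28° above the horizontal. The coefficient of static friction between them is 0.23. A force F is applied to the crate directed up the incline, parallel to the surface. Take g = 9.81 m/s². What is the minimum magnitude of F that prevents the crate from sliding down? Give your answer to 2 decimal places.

8.62 N

The normal force is N = mg cos 28° = 28.584 N. With F at its minimum the crate is on the verge of sliding down, so static friction is at its maximum μ_s N = 0.23 × 28.584 = 6.574 N and acts up the slope.
Equilibrium along the incline: F + μ_s N = mg sin 28°, so F = 15.198 − 6.574 = 8.624 N.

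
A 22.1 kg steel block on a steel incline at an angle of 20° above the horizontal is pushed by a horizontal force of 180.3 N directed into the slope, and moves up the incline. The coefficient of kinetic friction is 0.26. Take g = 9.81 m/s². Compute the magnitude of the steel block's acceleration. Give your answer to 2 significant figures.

The horizontal push has components F cos 20° = 180.3 × 0.9397 = 169.428 N up the incline and F sin 20° = 180.3 × 0.3420 = 61.663 N pressing into the surface.
The normal force is therefore N = mg cos 20° + F sin 20° = 203.728 + 61.663 = 265.391 N, and kinetic friction down the slope is μN = 0.26 × 265.391 = 69.002 N.
Along the incline: F cos 20° − mg sin 20° − μN = ma, so 169.428 − 74.146 − 69.002 = 22.1 a, giving a = 1.1891 m/s².

1.2 m/s²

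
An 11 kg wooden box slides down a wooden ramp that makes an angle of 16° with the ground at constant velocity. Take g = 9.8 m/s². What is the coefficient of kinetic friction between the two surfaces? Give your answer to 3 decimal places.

0.287

At constant velocity the net force along the incline is zero: mg sin 16° = μ mg cos 16°.
So μ = tan 16° = 0.2756 / 0.9613 = 0.2867.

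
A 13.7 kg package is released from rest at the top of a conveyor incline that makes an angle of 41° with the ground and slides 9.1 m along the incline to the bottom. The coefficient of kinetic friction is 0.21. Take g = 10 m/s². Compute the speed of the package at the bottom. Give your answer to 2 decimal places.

The weight component along the incline is mg sin 41° = 89.880 N and the normal force is N = mg cos 41° = 103.395 N.
Friction up the slope is f = μN = 0.21 × 103.395 = 21.713 N, so the net downslope force is 89.880 − 21.713 = 68.167 N and a = 68.167 / 13.7 = 4.9757 m/s².
Starting from rest over a distance of 9.1 m, v² = 2aL = 2 × 4.9757 × 9.1 = 90.5577, so v = 9.5162 m/s.

9.52 m/s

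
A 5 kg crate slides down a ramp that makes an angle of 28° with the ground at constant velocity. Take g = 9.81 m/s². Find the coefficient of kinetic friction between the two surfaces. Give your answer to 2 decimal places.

At constant velocity the net force along the incline is zero: mg sin 28° = μ mg cos 28°.
So μ = tan 28° = 0.4695 / 0.8829 = 0.5318.

0.53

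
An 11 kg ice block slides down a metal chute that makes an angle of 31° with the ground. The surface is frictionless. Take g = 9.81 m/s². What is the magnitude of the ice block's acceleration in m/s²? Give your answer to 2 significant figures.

5.1 m/s²

Resolving the weight along the incline: the component pulling the ice block down the slope is mg sin 31° = 11 × 9.81 × 0.5150 = 55.574 N, and the normal force is N = mg cos 31° = 11 × 9.81 × 0.8572 = 92.500 N.
With no friction the net force along the incline is 55.574 N, so a = g sin 31° = 55.574 / 11 = 5.0522 m/s².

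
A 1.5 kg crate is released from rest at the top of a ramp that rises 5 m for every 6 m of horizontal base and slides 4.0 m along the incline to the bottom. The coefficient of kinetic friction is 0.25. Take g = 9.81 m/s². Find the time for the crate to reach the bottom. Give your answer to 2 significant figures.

The weight component along the incline is mg sin 39.81° = 9.420 N and the normal force is N = mg cos 39.81° = 11.304 N.
Friction up the slope is f = μN = 0.25 × 11.304 = 2.826 N, so the net downslope force is 9.420 − 2.826 = 6.594 N and a = 6.594 / 1.5 = 4.3960 m/s².
Starting from rest, L = ½at², so t = √(2L/a) = √(2 × 4.0 / 4.3960) = 1.3490 s.

1.3 s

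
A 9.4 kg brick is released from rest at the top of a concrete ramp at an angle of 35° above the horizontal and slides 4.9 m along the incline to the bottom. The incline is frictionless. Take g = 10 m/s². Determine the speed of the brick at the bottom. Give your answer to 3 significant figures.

The weight component along the incline is mg sin 35° = 53.916 N and the normal force is N = mg cos 35° = 77.000 N.
With no friction, a = g sin 35° = 5.7358 m/s².
Starting from rest over a distance of 4.9 m, v² = 2aL = 2 × 5.7358 × 4.9 = 56.2108, so v = 7.4974 m/s.

7.50 m/s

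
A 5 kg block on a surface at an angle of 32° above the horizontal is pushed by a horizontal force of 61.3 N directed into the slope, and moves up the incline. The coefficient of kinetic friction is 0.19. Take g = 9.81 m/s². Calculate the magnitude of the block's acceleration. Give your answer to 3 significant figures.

2.38 m/s²

The horizontal push has components F cos 32° = 61.3 × 0.8480 = 51.982 N up the incline and F sin 32° = 61.3 × 0.5299 = 32.483 N pressing into the surface.
The normal force is therefore N = mg cos 32° + F sin 32° = 41.594 + 32.483 = 74.077 N, and kinetic friction down the slope is μN = 0.19 × 74.077 = 14.075 N.
Along the incline: F cos 32° − mg sin 32° − μN = ma, so 51.982 − 25.992 − 14.075 = 5 a, giving a = 2.3830 m/s².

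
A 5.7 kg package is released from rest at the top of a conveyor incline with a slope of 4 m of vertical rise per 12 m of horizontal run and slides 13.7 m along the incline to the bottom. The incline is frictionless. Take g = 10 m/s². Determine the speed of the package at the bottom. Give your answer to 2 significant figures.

The weight component along the incline is mg sin 18.43° = 18.025 N and the normal force is N = mg cos 18.43° = 54.075 N.
With no friction, a = g sin 18.43° = 3.1623 m/s².
Starting from rest over a distance of 13.7 m, v² = 2aL = 2 × 3.1623 × 13.7 = 86.6470, so v = 9.3084 m/s.

9.3 m/s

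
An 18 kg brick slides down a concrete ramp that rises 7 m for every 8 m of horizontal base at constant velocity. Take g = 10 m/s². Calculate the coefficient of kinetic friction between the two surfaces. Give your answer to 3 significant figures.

0.875

At constant velocity the net force along the incline is zero: mg sin 41.19° = μ mg cos 41.19°.
So μ = tan 41.19° = 0.6585 / 0.7526 = 0.8750.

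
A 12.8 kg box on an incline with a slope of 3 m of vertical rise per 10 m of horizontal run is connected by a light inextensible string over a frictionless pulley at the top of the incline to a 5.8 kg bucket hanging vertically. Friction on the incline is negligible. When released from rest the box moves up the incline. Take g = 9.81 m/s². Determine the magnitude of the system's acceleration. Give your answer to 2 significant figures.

1.1 m/s²

For the box on the incline: the weight component along the slope is m₁g sin 16.70° = 12.8 × 9.81 × 0.2873 = 36.076 N and the normal force is N = m₁g cos 16.70° = 120.272 N.
Newton's second law for the box (up-slope positive): T − 36.076 = 12.8 a. For the hanging bucket (downward positive): 5.8 × 9.81 − T = 5.8 a.
Adding the two equations eliminates T: 20.822 = 18.6 a, so a = 1.1195 m/s².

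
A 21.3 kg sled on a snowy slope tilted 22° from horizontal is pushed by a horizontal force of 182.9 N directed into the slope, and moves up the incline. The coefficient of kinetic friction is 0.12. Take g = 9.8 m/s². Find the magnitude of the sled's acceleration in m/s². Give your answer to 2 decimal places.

2.81 m/s²

The horizontal push has components F cos 22° = 182.9 × 0.9272 = 169.585 N up the incline and F sin 22° = 182.9 × 0.3746 = 68.514 N pressing into the surface.
The normal force is therefore N = mg cos 22° + F sin 22° = 193.544 + 68.514 = 262.058 N, and kinetic friction down the slope is μN = 0.12 × 262.058 = 31.447 N.
Along the incline: F cos 22° − mg sin 22° − μN = ma, so 169.585 − 78.194 − 31.447 = 21.3 a, giving a = 2.8143 m/s².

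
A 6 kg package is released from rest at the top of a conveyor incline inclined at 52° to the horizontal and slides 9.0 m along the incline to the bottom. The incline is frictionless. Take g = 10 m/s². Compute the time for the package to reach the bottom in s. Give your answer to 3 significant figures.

1.51 s

The weight component along the incline is mg sin 52° = 47.281 N and the normal force is N = mg cos 52° = 36.940 N.
With no friction, a = g sin 52° = 7.8801 m/s².
Starting from rest, L = ½at², so t = √(2L/a) = √(2 × 9.0 / 7.8801) = 1.5114 s.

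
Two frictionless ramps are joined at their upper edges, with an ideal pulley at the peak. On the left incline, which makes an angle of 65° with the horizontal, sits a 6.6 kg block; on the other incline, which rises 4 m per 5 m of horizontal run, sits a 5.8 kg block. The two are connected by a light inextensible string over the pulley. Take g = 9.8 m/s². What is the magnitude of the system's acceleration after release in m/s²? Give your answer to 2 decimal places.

1.86 m/s²

Resolve each weight along its own incline: the 6.6 kg mass has component 6.6 × 9.8 × sin 65° = 58.620 N down its slope, and the 5.8 kg mass has 5.8 × 9.8 × sin 38.66° = 35.508 N down its slope.
The 6.6 kg side's 58.620 N exceeds the other side's 35.508 N, so that mass slides down and the 5.8 kg mass slides up. Taking that direction as positive, Newton's second law for the whole system gives 58.620 − 35.508 = (6.6 + 5.8) a, so a = 23.112 / 12.4 = 1.8639 m/s².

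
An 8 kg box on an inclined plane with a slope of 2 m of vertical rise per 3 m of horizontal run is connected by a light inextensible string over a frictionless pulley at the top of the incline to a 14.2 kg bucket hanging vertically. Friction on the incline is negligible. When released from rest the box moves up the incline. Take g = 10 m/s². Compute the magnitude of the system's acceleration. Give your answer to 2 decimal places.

4.40 m/s²

For the box on the incline: the weight component along the slope is m₁g sin 33.69° = 8 × 10 × 0.5547 = 44.376 N and the normal force is N = m₁g cos 33.69° = 66.564 N.
Newton's second law for the box (up-slope positive): T − 44.376 = 8 a. For the hanging bucket (downward positive): 14.2 × 10 − T = 14.2 a.
Adding the two equations eliminates T: 97.624 = 22.2 a, so a = 4.3975 m/s².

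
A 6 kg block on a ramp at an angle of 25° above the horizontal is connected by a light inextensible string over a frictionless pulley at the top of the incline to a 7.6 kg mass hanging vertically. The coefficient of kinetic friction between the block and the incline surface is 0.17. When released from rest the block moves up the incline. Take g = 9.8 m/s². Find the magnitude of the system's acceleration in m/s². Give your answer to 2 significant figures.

For the block on the incline: the weight component along the slope is m₁g sin 25° = 6 × 9.8 × 0.4226 = 24.849 N and the normal force is N = m₁g cos 25° = 53.291 N.
Kinetic friction opposes the block's motion up the incline: f = μN = 0.17 × 53.291 = 9.059 N acting down the slope.
Newton's second law for the block (up-slope positive): T − 24.849 − 9.059 = 6 a. For the hanging mass (downward positive): 7.6 × 9.8 − T = 7.6 a.
Adding the two equations eliminates T: 40.572 = 13.6 a, so a = 2.9832 m/s².

3.0 m/s²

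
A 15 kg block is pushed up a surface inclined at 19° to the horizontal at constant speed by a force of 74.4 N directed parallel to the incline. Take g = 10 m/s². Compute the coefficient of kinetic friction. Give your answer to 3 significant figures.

At constant speed ΣF = 0 along the incline. The applied 74.4 N acts up the slope; the weight component mg sin 19° = 48.835 N and kinetic friction μN both act down the slope.
So 74.4 = 48.835 + μ × 141.828, giving μ = (74.4 − 48.835) / 141.828 = 0.1803.

0.180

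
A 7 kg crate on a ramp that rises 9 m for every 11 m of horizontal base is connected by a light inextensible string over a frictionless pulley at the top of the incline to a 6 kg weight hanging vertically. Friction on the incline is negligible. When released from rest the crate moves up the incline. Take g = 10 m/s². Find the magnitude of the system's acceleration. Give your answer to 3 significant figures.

For the crate on the incline: the weight component along the slope is m₁g sin 39.29° = 7 × 10 × 0.6332 = 44.324 N and the normal force is N = m₁g cos 39.29° = 54.177 N.
Newton's second law for the crate (up-slope positive): T − 44.324 = 7 a. For the hanging weight (downward positive): 6 × 10 − T = 6 a.
Adding the two equations eliminates T: 15.676 = 13 a, so a = 1.2058 m/s².

1.21 m/s²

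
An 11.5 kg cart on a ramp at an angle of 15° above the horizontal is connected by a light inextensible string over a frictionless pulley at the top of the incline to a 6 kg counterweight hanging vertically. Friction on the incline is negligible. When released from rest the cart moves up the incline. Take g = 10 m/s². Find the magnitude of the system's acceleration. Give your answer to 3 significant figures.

For the cart on the incline: the weight component along the slope is m₁g sin 15° = 11.5 × 10 × 0.2588 = 29.762 N and the normal force is N = m₁g cos 15° = 111.081 N.
Newton's second law for the cart (up-slope positive): T − 29.762 = 11.5 a. For the hanging counterweight (downward positive): 6 × 10 − T = 6 a.
Adding the two equations eliminates T: 30.238 = 17.5 a, so a = 1.7279 m/s².

1.73 m/s²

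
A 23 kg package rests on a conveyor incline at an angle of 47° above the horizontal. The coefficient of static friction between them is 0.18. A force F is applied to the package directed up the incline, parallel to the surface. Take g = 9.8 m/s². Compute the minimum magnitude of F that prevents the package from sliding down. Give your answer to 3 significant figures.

137 N

The normal force is N = mg cos 47° = 153.722 N. With F at its minimum the package is on the verge of sliding down, so static friction is at its maximum μ_s N = 0.18 × 153.722 = 27.670 N and acts up the slope.
Equilibrium along the incline: F + μ_s N = mg sin 47°, so F = 164.847 − 27.670 = 137.177 N.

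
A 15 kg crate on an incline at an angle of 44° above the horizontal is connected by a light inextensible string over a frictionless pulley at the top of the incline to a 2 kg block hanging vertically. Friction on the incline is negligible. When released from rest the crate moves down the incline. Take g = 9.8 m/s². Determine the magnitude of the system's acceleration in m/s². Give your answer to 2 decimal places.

4.85 m/s²

For the crate on the incline: the weight component along the slope is m₁g sin 44° = 15 × 9.8 × 0.6947 = 102.121 N and the normal force is N = m₁g cos 44° = 105.743 N.
Newton's second law for the crate (down-slope positive): 102.121 − T = 15 a. For the hanging block (upward positive): T − 2 × 9.8 = 2 a.
Adding the two equations eliminates T: 82.521 = 17 a, so a = 4.8542 m/s².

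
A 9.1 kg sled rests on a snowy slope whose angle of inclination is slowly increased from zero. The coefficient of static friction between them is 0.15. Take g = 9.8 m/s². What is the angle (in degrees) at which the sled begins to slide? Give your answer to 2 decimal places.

8.53°

At the threshold of sliding, static friction is at its maximum μ_s N and exactly balances the weight component along the incline: mg sin θ = μ_s mg cos θ.
Hence tan θ = μ_s = 0.15, so θ = arctan(0.15) = 8.5308°.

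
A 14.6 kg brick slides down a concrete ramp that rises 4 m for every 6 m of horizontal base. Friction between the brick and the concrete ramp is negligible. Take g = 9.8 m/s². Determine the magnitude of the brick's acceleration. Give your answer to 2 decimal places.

5.44 m/s²

Resolving the weight along the incline: the component pulling the brick down the slope is mg sin 33.69° = 14.6 × 9.8 × 0.5547 = 79.366 N, and the normal force is N = mg cos 33.69° = 14.6 × 9.8 × 0.8321 = 119.057 N.
With no friction the net force along the incline is 79.366 N, so a = g sin 33.69° = 79.366 / 14.6 = 5.4360 m/s².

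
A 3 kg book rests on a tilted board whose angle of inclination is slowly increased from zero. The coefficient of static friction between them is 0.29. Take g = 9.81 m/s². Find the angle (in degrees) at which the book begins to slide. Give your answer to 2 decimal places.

At the threshold of sliding, static friction is at its maximum μ_s N and exactly balances the weight component along the incline: mg sin θ = μ_s mg cos θ.
Hence tan θ = μ_s = 0.29, so θ = arctan(0.29) = 16.1722°.

16.17°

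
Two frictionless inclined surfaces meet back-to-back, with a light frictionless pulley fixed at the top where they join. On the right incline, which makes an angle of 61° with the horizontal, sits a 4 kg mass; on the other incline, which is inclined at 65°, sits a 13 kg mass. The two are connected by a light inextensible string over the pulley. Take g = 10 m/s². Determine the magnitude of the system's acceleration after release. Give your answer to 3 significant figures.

4.87 m/s²

Resolve each weight along its own incline: the 4 kg mass has component 4 × 10 × sin 61° = 34.985 N down its slope, and the 13 kg mass has 13 × 10 × sin 65° = 117.820 N down its slope.
The 13 kg side's 117.820 N exceeds the other side's 34.985 N, so that mass slides down and the 4 kg mass slides up. Taking that direction as positive, Newton's second law for the whole system gives 117.820 − 34.985 = (4 + 13) a, so a = 82.835 / 17 = 4.8726 m/s².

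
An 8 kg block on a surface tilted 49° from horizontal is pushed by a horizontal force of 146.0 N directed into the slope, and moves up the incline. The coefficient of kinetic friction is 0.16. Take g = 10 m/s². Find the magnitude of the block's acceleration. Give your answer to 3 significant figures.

The horizontal push has components F cos 49° = 146.0 × 0.6561 = 95.791 N up the incline and F sin 49° = 146.0 × 0.7547 = 110.186 N pressing into the surface.
The normal force is therefore N = mg cos 49° + F sin 49° = 52.488 + 110.186 = 162.674 N, and kinetic friction down the slope is μN = 0.16 × 162.674 = 26.028 N.
Along the incline: F cos 49° − mg sin 49° − μN = ma, so 95.791 − 60.376 − 26.028 = 8 a, giving a = 1.1734 m/s².

1.17 m/s²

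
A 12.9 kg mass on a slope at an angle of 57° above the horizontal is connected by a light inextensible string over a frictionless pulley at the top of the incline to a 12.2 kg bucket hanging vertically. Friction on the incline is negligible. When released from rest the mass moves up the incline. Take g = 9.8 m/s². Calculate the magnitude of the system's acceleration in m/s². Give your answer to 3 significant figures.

0.539 m/s²

For the mass on the incline: the weight component along the slope is m₁g sin 57° = 12.9 × 9.8 × 0.8387 = 106.028 N and the normal force is N = m₁g cos 57° = 68.853 N.
Newton's second law for the mass (up-slope positive): T − 106.028 = 12.9 a. For the hanging bucket (downward positive): 12.2 × 9.8 − T = 12.2 a.
Adding the two equations eliminates T: 13.532 = 25.1 a, so a = 0.5391 m/s².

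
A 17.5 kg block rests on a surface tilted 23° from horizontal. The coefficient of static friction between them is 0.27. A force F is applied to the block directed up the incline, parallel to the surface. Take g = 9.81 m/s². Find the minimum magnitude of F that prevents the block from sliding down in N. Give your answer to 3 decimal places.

The normal force is N = mg cos 23° = 158.028 N. With F at its minimum the block is on the verge of sliding down, so static friction is at its maximum μ_s N = 0.27 × 158.028 = 42.668 N and acts up the slope.
Equilibrium along the incline: F + μ_s N = mg sin 23°, so F = 67.079 − 42.668 = 24.411 N.

24.411 N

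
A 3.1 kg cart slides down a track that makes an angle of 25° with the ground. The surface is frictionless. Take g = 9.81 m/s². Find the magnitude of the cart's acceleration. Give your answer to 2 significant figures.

Resolving the weight along the incline: the component pulling the cart down the slope is mg sin 25° = 3.1 × 9.81 × 0.4226 = 12.852 N, and the normal force is N = mg cos 25° = 3.1 × 9.81 × 0.9063 = 27.561 N.
With no friction the net force along the incline is 12.852 N, so a = g sin 25° = 12.852 / 3.1 = 4.1458 m/s².

4.1 m/s²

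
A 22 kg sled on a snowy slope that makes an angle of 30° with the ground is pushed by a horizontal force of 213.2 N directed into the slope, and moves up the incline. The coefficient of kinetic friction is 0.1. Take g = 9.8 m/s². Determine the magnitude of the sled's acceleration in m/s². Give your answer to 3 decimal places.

2.159 m/s²

The horizontal push has components F cos 30° = 213.2 × 0.8660 = 184.631 N up the incline and F sin 30° = 213.2 × 0.5000 = 106.600 N pressing into the surface.
The normal force is therefore N = mg cos 30° + F sin 30° = 186.710 + 106.600 = 293.310 N, and kinetic friction down the slope is μN = 0.1 × 293.310 = 29.331 N.
Along the incline: F cos 30° − mg sin 30° − μN = ma, so 184.631 − 107.800 − 29.331 = 22 a, giving a = 2.1591 m/s².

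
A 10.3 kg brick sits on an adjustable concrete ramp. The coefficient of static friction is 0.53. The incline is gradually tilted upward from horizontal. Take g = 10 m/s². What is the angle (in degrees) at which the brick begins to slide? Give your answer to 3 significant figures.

27.9°

At the threshold of sliding, static friction is at its maximum μ_s N and exactly balances the weight component along the incline: mg sin θ = μ_s mg cos θ.
Hence tan θ = μ_s = 0.53, so θ = arctan(0.53) = 27.9236°.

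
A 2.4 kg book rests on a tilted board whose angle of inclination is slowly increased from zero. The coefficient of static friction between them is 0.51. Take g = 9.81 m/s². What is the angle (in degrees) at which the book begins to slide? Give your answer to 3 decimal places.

27.022°

At the threshold of sliding, static friction is at its maximum μ_s N and exactly balances the weight component along the incline: mg sin θ = μ_s mg cos θ.
Hence tan θ = μ_s = 0.51, so θ = arctan(0.51) = 27.0216°.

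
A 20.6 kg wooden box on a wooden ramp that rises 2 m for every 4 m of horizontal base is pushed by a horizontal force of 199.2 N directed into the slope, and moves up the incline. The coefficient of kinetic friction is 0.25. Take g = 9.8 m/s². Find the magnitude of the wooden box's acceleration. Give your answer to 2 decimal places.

The horizontal push has components F cos 26.57° = 199.2 × 0.8944 = 178.164 N up the incline and F sin 26.57° = 199.2 × 0.4472 = 89.082 N pressing into the surface.
The normal force is therefore N = mg cos 26.57° + F sin 26.57° = 180.561 + 89.082 = 269.643 N, and kinetic friction down the slope is μN = 0.25 × 269.643 = 67.411 N.
Along the incline: F cos 26.57° − mg sin 26.57° − μN = ma, so 178.164 − 90.281 − 67.411 = 20.6 a, giving a = 0.9938 m/s².

0.99 m/s²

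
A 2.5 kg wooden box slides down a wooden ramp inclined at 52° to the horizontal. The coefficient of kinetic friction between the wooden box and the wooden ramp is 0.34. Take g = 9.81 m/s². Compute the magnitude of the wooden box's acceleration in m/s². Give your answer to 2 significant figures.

Resolving the weight along the incline: the component pulling the wooden box down the slope is mg sin 52° = 2.5 × 9.81 × 0.7880 = 19.326 N, and the normal force is N = mg cos 52° = 2.5 × 9.81 × 0.6157 = 15.100 N.
Kinetic friction acts up the slope with magnitude f = μN = 0.34 × 15.100 = 5.134 N.
Net force along the incline is 19.326 − 5.134 = 14.192 N, so a = 14.192 / 2.5 = 5.6768 m/s².

5.7 m/s²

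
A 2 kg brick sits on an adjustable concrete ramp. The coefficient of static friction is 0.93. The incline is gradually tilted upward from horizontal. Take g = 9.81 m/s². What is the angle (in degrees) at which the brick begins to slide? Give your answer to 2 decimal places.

42.92°

At the threshold of sliding, static friction is at its maximum μ_s N and exactly balances the weight component along the incline: mg sin θ = μ_s mg cos θ.
Hence tan θ = μ_s = 0.93, so θ = arctan(0.93) = 42.9228°.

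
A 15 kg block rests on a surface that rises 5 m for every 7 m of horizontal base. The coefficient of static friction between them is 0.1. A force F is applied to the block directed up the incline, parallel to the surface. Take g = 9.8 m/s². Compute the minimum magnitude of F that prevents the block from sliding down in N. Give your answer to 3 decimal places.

73.480 N

The normal force is N = mg cos 35.54° = 119.619 N. With F at its minimum the block is on the verge of sliding down, so static friction is at its maximum μ_s N = 0.1 × 119.619 = 11.962 N and acts up the slope.
Equilibrium along the incline: F + μ_s N = mg sin 35.54°, so F = 85.442 − 11.962 = 73.480 N.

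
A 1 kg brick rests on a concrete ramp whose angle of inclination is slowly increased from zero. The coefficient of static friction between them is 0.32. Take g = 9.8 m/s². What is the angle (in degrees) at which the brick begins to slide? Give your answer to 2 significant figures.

At the threshold of sliding, static friction is at its maximum μ_s N and exactly balances the weight component along the incline: mg sin θ = μ_s mg cos θ.
Hence tan θ = μ_s = 0.32, so θ = arctan(0.32) = 17.7447°.

18°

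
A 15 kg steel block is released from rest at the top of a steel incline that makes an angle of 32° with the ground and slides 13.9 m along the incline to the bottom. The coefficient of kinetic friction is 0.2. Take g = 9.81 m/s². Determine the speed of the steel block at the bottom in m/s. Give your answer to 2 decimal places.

9.91 m/s

The weight component along the incline is mg sin 32° = 77.978 N and the normal force is N = mg cos 32° = 124.790 N.
Friction up the slope is f = μN = 0.2 × 124.790 = 24.958 N, so the net downslope force is 77.978 − 24.958 = 53.020 N and a = 53.020 / 15 = 3.5347 m/s².
Starting from rest over a distance of 13.9 m, v² = 2aL = 2 × 3.5347 × 13.9 = 98.2647, so v = 9.9129 m/s.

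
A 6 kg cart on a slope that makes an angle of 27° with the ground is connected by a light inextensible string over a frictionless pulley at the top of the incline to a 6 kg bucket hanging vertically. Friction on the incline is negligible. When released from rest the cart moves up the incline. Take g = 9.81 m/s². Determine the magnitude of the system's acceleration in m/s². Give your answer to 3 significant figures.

2.68 m/s²

For the cart on the incline: the weight component along the slope is m₁g sin 27° = 6 × 9.81 × 0.4540 = 26.722 N and the normal force is N = m₁g cos 27° = 52.445 N.
Newton's second law for the cart (up-slope positive): T − 26.722 = 6 a. For the hanging bucket (downward positive): 6 × 9.81 − T = 6 a.
Adding the two equations eliminates T: 32.138 = 12 a, so a = 2.6782 m/s².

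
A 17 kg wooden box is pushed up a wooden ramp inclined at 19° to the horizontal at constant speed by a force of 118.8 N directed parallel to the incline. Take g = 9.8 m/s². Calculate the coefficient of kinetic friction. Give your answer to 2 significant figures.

At constant speed ΣF = 0 along the incline. The applied 118.8 N acts up the slope; the weight component mg sin 19° = 54.240 N and kinetic friction μN both act down the slope.
So 118.8 = 54.240 + μ × 157.523, giving μ = (118.8 − 54.240) / 157.523 = 0.4098.

0.41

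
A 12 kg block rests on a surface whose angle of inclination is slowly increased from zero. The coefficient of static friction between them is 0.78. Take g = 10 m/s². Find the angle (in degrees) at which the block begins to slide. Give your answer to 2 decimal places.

37.95°

At the threshold of sliding, static friction is at its maximum μ_s N and exactly balances the weight component along the incline: mg sin θ = μ_s mg cos θ.
Hence tan θ = μ_s = 0.78, so θ = arctan(0.78) = 37.9542°.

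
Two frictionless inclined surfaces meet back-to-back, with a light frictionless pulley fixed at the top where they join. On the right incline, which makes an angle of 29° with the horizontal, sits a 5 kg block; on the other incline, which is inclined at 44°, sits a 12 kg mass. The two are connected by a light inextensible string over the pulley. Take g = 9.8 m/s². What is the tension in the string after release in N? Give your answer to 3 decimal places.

40.796 N

Resolve each weight along its own incline: the 5 kg mass has component 5 × 9.8 × sin 29° = 23.756 N down its slope, and the 12 kg mass has 12 × 9.8 × sin 44° = 81.692 N down its slope.
The 12 kg side's 81.692 N exceeds the other side's 23.756 N, so that mass slides down and the 5 kg mass slides up. Taking that direction as positive, Newton's second law for the whole system gives 81.692 − 23.756 = (5 + 12) a, so a = 57.936 / 17 = 3.4080 m/s².
For the 5 kg mass (up-slope positive): T − 23.756 = 5 × 3.4080, so T = 40.796 N.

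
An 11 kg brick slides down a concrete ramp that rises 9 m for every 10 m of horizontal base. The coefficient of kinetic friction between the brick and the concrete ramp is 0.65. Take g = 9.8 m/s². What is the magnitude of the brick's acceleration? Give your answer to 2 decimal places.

Resolving the weight along the incline: the component pulling the brick down the slope is mg sin 41.99° = 11 × 9.8 × 0.6690 = 72.118 N, and the normal force is N = mg cos 41.99° = 11 × 9.8 × 0.7433 = 80.128 N.
Kinetic friction acts up the slope with magnitude f = μN = 0.65 × 80.128 = 52.083 N.
Net force along the incline is 72.118 − 52.083 = 20.035 N, so a = 20.035 / 11 = 1.8214 m/s².

1.82 m/s²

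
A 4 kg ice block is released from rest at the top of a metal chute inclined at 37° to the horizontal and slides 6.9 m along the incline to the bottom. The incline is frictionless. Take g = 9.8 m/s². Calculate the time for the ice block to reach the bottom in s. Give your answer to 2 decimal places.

1.53 s

The weight component along the incline is mg sin 37° = 23.591 N and the normal force is N = mg cos 37° = 31.307 N.
With no friction, a = g sin 37° = 5.8978 m/s².
Starting from rest, L = ½at², so t = √(2L/a) = √(2 × 6.9 / 5.8978) = 1.5297 s.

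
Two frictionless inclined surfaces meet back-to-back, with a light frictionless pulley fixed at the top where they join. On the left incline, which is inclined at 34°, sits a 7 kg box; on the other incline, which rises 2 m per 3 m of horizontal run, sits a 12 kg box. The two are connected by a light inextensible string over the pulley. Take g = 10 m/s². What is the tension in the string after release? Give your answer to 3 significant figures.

49.2 N

Resolve each weight along its own incline: the 7 kg mass has component 7 × 10 × sin 34° = 39.144 N down its slope, and the 12 kg mass has 12 × 10 × sin 33.69° = 66.564 N down its slope.
The 12 kg side's 66.564 N exceeds the other side's 39.144 N, so that mass slides down and the 7 kg mass slides up. Taking that direction as positive, Newton's second law for the whole system gives 66.564 − 39.144 = (7 + 12) a, so a = 27.420 / 19 = 1.4432 m/s².
For the 7 kg mass (up-slope positive): T − 39.144 = 7 × 1.4432, so T = 49.246 N.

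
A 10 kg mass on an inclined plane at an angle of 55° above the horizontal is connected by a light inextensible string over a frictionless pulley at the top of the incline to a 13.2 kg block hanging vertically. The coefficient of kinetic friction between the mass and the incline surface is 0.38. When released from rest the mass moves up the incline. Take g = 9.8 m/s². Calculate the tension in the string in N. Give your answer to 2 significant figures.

For the mass on the incline: the weight component along the slope is m₁g sin 55° = 10 × 9.8 × 0.8192 = 80.282 N and the normal force is N = m₁g cos 55° = 56.210 N.
Kinetic friction opposes the mass's motion up the incline: f = μN = 0.38 × 56.210 = 21.360 N acting down the slope.
Newton's second law for the mass (up-slope positive): T − 80.282 − 21.360 = 10 a. For the hanging block (downward positive): 13.2 × 9.8 − T = 13.2 a.
Adding the two equations eliminates T: 27.718 = 23.2 a, so a = 1.1947 m/s².
Then from the hanging block's equation, T = 13.2 × (9.8 − 1.1947) = 113.590 N.

110 N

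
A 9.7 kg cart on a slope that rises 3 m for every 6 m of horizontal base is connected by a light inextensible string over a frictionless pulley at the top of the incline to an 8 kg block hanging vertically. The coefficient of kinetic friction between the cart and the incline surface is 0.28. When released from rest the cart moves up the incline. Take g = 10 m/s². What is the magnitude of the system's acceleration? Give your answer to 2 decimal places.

For the cart on the incline: the weight component along the slope is m₁g sin 26.57° = 9.7 × 10 × 0.4472 = 43.378 N and the normal force is N = m₁g cos 26.57° = 86.759 N.
Kinetic friction opposes the cart's motion up the incline: f = μN = 0.28 × 86.759 = 24.293 N acting down the slope.
Newton's second law for the cart (up-slope positive): T − 43.378 − 24.293 = 9.7 a. For the hanging block (downward positive): 8 × 10 − T = 8 a.
Adding the two equations eliminates T: 12.329 = 17.7 a, so a = 0.6966 m/s².

0.70 m/s²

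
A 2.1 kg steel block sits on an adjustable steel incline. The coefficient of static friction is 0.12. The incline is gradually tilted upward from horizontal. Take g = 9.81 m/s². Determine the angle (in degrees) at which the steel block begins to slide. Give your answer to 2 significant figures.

6.8°

At the threshold of sliding, static friction is at its maximum μ_s N and exactly balances the weight component along the incline: mg sin θ = μ_s mg cos θ.
Hence tan θ = μ_s = 0.12, so θ = arctan(0.12) = 6.8428°.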